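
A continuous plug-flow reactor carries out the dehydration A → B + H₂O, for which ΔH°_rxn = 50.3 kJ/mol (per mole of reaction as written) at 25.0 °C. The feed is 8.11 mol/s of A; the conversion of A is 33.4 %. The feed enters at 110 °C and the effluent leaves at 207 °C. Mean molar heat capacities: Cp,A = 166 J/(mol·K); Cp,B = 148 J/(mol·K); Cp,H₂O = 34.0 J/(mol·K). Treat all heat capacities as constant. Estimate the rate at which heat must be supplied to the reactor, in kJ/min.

Extent of reaction ξ = 0.334 × 8.11 = 2.7087 mol/s
Reaction term: ξ·ΔH°_rxn = 2.7087 × 50.3 = 136.25 kJ/s
Sensible, feed 110→25 °C: -114.43 kJ/s
Outlet flows (mol/s): A 5.4013, B 2.7087, H₂O 2.7087
Sensible, products 25→207 °C: 252.91 kJ/s
Q = ΔH = 274.72 kJ/s = 274.72 kW
Heat supplied = 16483 kJ/min

Q_in = 16500 kJ/min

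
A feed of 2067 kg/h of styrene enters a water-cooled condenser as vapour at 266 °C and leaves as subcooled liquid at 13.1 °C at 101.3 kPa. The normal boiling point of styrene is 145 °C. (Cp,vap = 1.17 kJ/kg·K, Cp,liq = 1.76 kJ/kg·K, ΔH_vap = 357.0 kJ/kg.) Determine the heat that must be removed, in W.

vapour 266→145 °C: -141.57 kJ/kg
condensation at 145 °C: -357 kJ/kg
liquid 145→13.1 °C: -232.14 kJ/kg
Δh = -141.57 + -357 + -232.14 = -730.71 kJ/kg
Q = ṁ·Δh = 2067 kg/h × -730.71 kJ/kg = -1.5104e+06 kJ/h
|Q| = 419.55 kW = 419550 W

Q_c = 420000 W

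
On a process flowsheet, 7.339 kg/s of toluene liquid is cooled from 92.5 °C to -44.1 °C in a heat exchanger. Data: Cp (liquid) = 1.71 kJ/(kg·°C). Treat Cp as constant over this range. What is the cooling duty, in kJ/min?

Q = ṁ·Cp·ΔT = 7.339 × 1.71 × (-44.1 − 92.5) = -1714.3 kJ/s
Cooling duty = 102860 kJ/min

Q_c = 103000 kJ/min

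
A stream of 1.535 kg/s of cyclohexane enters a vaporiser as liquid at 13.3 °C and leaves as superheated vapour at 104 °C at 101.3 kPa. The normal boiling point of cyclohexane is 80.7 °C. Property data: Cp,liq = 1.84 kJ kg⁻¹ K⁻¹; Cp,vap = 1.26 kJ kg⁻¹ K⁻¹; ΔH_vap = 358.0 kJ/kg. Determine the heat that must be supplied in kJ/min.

Q = 47100 kJ/min

liquid 13.3→80.7 °C: 124.02 kJ/kg
vaporisation at 80.7 °C: 358 kJ/kg
vapour 80.7→104 °C: 29.358 kJ/kg
Δh = 124.02 + 358 + 29.358 = 511.37 kJ/kg
Q = ṁ·Δh = 1.535 kg/s × 511.37 kJ/kg = 784.96 kJ/s
|Q| = 784.96 kW = 47098 kJ/min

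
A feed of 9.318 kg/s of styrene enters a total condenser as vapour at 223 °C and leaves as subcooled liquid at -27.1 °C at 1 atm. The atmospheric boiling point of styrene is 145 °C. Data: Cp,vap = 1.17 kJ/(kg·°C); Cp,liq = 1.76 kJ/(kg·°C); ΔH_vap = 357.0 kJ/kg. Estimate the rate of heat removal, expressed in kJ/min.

Q_c = 420000 kJ/min

vapour 223→145 °C: -91.26 kJ/kg
condensation at 145 °C: -357 kJ/kg
liquid 145→-27.1 °C: -302.9 kJ/kg
Δh = -91.26 + -357 + -302.9 = -751.16 kJ/kg
Q = ṁ·Δh = 9.318 kg/s × -751.16 kJ/kg = -6999.3 kJ/s
|Q| = 6999.3 kW = 419960 kJ/min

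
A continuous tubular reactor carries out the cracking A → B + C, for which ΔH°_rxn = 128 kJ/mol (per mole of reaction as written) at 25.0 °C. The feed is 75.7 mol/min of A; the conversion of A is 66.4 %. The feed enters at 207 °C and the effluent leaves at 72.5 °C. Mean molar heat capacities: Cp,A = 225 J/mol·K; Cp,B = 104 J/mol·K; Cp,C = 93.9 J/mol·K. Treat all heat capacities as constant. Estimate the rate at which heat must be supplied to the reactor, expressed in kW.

Q_in = 68.0 kW

Extent of reaction ξ = 0.664 × 75.7 = 50.265 mol/min
Reaction term: ξ·ΔH°_rxn = 50.265 × 128 = 6433.9 kJ/min
Sensible, feed 207→25 °C: -3099.9 kJ/min
Outlet flows (mol/min): A 25.435, B 50.265, C 50.265
Sensible, products 25→72.5 °C: 744.34 kJ/min
Q = ΔH = 4078.3 kJ/min = 67.972 kW
Heat supplied = 67.972 kW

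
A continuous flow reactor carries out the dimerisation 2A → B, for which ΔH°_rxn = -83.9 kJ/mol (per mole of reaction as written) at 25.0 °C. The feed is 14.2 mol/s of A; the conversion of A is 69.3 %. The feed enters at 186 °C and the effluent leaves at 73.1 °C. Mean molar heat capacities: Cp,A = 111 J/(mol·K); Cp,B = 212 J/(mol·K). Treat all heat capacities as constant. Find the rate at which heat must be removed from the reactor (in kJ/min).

Extent of reaction ξ = 0.693 × 14.2 / 2 = 4.9203 mol/s
Reaction term: ξ·ΔH°_rxn = 4.9203 × -83.9 = -412.81 kJ/s
Sensible, feed 186→25 °C: -253.77 kJ/s
Outlet flows (mol/s): A 4.3594, B 4.9203
Sensible, products 25→73.1 °C: 73.449 kJ/s
Q = ΔH = -593.13 kJ/s = -593.13 kW
Heat removed = 35588 kJ/min

Q_out = 35600 kJ/min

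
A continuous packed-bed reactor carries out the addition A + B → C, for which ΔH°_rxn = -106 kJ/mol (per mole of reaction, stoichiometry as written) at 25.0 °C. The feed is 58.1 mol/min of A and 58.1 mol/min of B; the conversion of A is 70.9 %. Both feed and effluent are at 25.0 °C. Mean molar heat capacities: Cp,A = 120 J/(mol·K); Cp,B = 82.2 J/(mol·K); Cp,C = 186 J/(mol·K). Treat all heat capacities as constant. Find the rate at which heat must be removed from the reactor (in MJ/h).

Extent of reaction ξ = 0.709 × 58.1 = 41.193 mol/min
Reaction term: ξ·ΔH°_rxn = 41.193 × -106 = -4366.4 kJ/min
Q = ΔH = -4366.4 kJ/min = -72.774 kW
Heat removed = 261.99 MJ/h

Q_out = 262 MJ/h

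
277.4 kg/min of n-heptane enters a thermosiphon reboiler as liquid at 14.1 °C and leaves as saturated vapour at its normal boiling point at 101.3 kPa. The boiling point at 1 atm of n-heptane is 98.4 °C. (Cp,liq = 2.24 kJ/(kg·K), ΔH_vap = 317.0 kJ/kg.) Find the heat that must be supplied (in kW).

liquid 14.1→98.4 °C: 188.83 kJ/kg
vaporisation at 98.4 °C: 317 kJ/kg
Δh = 188.83 + 317 = 505.83 kJ/kg
Q = ṁ·Δh = 277.4 kg/min × 505.83 kJ/kg = 140320 kJ/min
|Q| = 2338.6 kW

Q = 2340 kW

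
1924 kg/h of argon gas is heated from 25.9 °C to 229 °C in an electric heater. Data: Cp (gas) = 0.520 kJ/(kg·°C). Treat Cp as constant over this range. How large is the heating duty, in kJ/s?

Q = 56.4 kJ/s

Q = ṁ·Cp·ΔT = 1924 × 0.520 × (229 − 25.9) = 203200 kJ/h
Converting: 203200 / 3600 s = 56.444 kW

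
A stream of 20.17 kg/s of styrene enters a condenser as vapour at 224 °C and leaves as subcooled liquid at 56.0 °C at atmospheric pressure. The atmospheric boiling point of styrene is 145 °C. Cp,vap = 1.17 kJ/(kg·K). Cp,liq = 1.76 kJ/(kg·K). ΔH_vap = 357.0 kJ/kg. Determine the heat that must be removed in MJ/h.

Q_c = 44000 MJ/h

vapour 224→145 °C: -92.43 kJ/kg
condensation at 145 °C: -357 kJ/kg
liquid 145→56.0 °C: -156.64 kJ/kg
Δh = -92.43 + -357 + -156.64 = -606.07 kJ/kg
Q = ṁ·Δh = 20.17 kg/s × -606.07 kJ/kg = -12224 kJ/s
|Q| = 12224 kW = 44008 MJ/h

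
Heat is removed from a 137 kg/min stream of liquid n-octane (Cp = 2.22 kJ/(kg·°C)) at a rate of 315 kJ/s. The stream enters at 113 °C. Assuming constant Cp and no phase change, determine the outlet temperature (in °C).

Q = 315 kJ/s = 18900 kJ/min
ΔT = Q/(ṁ·Cp) = 18900/(137×2.22) = 62.142 K
T_out = 113 − 62.142 = 50.858 °C

T_out = 50.9 °C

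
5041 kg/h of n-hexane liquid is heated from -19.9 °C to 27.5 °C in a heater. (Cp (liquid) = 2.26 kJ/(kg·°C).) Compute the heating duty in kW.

Q = 150 kW

Q = ṁ·Cp·ΔT = 5041 × 2.26 × (27.5 − -19.9) = 540010 kJ/h
Converting: 540010 / 3600 s = 150 kW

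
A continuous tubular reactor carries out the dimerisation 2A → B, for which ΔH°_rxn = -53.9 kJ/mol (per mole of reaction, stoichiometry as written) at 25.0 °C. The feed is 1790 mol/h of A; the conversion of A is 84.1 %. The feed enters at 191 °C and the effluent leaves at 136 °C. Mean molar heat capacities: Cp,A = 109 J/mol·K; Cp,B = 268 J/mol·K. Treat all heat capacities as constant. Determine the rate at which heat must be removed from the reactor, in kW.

Q_out = 13.1 kW

Extent of reaction ξ = 0.841 × 1790 / 2 = 752.69 mol/h
Reaction term: ξ·ΔH°_rxn = 752.69 × -53.9 = -40570 kJ/h
Sensible, feed 191→25 °C: -32388 kJ/h
Outlet flows (mol/h): A 284.61, B 752.69
Sensible, products 25→136 °C: 25835 kJ/h
Q = ΔH = -47124 kJ/h = -13.09 kW
Heat removed = 13.09 kW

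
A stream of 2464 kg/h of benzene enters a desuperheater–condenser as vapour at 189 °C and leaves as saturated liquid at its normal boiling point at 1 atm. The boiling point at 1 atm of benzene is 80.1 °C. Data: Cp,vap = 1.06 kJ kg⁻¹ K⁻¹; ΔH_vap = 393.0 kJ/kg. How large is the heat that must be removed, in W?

Q_c = 348000 W

vapour 189→80.1 °C: -115.43 kJ/kg
condensation at 80.1 °C: -393 kJ/kg
Δh = -115.43 + -393 = -508.43 kJ/kg
Q = ṁ·Δh = 2464 kg/h × -508.43 kJ/kg = -1.2528e+06 kJ/h
|Q| = 347.99 kW = 347990 W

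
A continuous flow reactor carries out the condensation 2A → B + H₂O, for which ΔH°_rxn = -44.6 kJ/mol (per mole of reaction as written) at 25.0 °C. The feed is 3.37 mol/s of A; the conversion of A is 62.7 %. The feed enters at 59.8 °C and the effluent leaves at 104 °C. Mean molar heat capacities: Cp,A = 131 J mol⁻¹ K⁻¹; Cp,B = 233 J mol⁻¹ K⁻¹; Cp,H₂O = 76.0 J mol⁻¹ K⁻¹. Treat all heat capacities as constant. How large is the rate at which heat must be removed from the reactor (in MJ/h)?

Q_out = 85.3 MJ/h

Extent of reaction ξ = 0.627 × 3.37 / 2 = 1.0565 mol/s
Reaction term: ξ·ΔH°_rxn = 1.0565 × -44.6 = -47.12 kJ/s
Sensible, feed 59.8→25 °C: -15.363 kJ/s
Outlet flows (mol/s): A 1.257, B 1.0565, H₂O 1.0565
Sensible, products 25→104 °C: 38.799 kJ/s
Q = ΔH = -23.684 kJ/s = -23.684 kW
Heat removed = 85.262 MJ/h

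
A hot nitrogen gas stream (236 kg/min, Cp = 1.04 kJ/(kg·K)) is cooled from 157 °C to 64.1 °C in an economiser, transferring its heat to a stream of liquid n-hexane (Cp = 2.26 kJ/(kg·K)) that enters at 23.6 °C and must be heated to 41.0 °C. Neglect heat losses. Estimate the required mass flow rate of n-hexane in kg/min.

Heat released by hot stream: Q = 236 × 1.04 × (157 − 64.1) = 22801 kJ/min
Energy balance on cold side (adiabatic exchanger): Q = ṁ_c·Cp_c·(T_c,out − T_c,in)
ṁ_c = 22801 / [2.26 × (41.0 − 23.6)] = 579.83 kg/min

ṁ_c = 580 kg/min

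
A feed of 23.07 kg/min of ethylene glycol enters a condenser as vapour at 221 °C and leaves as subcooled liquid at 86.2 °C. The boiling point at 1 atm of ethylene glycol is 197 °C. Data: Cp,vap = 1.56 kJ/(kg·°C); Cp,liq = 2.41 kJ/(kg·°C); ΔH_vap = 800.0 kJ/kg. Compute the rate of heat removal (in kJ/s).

Q_c = 425 kJ/s

vapour 221→197 °C: -37.44 kJ/kg
condensation at 197 °C: -800 kJ/kg
liquid 197→86.2 °C: -267.03 kJ/kg
Δh = -37.44 + -800 + -267.03 = -1104.5 kJ/kg
Q = ṁ·Δh = 23.07 kg/min × -1104.5 kJ/kg = -25480 kJ/min
|Q| = 424.67 kW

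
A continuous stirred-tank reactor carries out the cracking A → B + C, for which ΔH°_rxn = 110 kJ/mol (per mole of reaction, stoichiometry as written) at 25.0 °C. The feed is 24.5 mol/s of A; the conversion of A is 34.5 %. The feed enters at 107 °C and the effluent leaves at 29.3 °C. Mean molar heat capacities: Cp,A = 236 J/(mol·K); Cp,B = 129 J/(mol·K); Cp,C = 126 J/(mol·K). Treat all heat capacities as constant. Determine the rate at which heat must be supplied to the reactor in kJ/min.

Extent of reaction ξ = 0.345 × 24.5 = 8.4525 mol/s
Reaction term: ξ·ΔH°_rxn = 8.4525 × 110 = 929.77 kJ/s
Sensible, feed 107→25 °C: -474.12 kJ/s
Outlet flows (mol/s): A 16.047, B 8.4525, C 8.4525
Sensible, products 25→29.3 °C: 25.553 kJ/s
Q = ΔH = 481.2 kJ/s = 481.2 kW
Heat supplied = 28872 kJ/min

Q_in = 28900 kJ/min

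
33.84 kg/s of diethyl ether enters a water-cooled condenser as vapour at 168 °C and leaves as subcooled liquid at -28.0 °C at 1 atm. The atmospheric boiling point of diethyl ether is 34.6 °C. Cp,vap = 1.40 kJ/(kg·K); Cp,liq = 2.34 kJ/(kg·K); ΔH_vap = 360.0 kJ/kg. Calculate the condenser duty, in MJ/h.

vapour 168→34.6 °C: -186.76 kJ/kg
condensation at 34.6 °C: -360 kJ/kg
liquid 34.6→-28.0 °C: -146.48 kJ/kg
Δh = -186.76 + -360 + -146.48 = -693.24 kJ/kg
Q = ṁ·Δh = 33.84 kg/s × -693.24 kJ/kg = -23459 kJ/s
|Q| = 23459 kW = 84454 MJ/h

Q_c = 84500 MJ/h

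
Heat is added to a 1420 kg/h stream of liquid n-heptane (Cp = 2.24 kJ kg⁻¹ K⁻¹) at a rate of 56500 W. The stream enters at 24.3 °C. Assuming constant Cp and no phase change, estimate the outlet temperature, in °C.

Q = 56500 W = 203400 kJ/h
ΔT = Q/(ṁ·Cp) = 203400/(1420×2.24) = 63.946 K
T_out = 24.3 + 63.946 = 88.246 °C

T_out = 88.2 °C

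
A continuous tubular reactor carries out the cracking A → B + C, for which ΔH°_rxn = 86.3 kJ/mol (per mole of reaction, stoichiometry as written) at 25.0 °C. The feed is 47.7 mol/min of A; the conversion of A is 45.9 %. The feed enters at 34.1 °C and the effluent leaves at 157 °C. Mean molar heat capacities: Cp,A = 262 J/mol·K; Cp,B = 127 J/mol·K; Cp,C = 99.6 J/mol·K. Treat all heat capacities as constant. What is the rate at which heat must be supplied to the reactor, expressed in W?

Extent of reaction ξ = 0.459 × 47.7 = 21.894 mol/min
Reaction term: ξ·ΔH°_rxn = 21.894 × 86.3 = 1889.5 kJ/min
Sensible, feed 34.1→25 °C: -113.73 kJ/min
Outlet flows (mol/min): A 25.806, B 21.894, C 21.894
Sensible, products 25→157 °C: 1547.3 kJ/min
Q = ΔH = 3323.1 kJ/min = 55.385 kW
Heat supplied = 55385 W

Q_in = 55400 W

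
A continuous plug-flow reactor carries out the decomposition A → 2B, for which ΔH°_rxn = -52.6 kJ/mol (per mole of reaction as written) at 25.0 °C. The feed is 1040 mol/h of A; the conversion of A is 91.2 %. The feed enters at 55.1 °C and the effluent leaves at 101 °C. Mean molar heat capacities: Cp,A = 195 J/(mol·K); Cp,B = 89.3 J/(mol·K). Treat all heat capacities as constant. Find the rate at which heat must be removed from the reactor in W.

Extent of reaction ξ = 0.912 × 1040 = 948.48 mol/h
Reaction term: ξ·ΔH°_rxn = 948.48 × -52.6 = -49890 kJ/h
Sensible, feed 55.1→25 °C: -6104.3 kJ/h
Outlet flows (mol/h): A 91.52, B 1897
Sensible, products 25→101 °C: 14231 kJ/h
Q = ΔH = -41764 kJ/h = -11.601 kW
Heat removed = 11601 W

Q_out = 11600 W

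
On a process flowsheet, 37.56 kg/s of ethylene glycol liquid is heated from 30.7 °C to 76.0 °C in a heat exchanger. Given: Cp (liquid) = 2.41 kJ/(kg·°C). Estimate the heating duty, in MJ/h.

Q = 14800 MJ/h

Q = ṁ·Cp·ΔT = 37.56 × 2.41 × (76.0 − 30.7) = 4100.5 kJ/s
Heating duty = 14762 MJ/h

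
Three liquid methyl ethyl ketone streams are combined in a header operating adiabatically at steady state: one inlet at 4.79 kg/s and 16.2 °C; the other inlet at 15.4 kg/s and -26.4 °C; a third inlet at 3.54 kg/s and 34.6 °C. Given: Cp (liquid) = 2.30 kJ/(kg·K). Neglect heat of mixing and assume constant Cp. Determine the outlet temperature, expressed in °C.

T_out = -8.70 °C

No heat crosses the boundary, so H_out = H_in.
T_out = Σ ṁᵢCp,ᵢTᵢ / Σ ṁᵢCp,ᵢ
      = -474.9 / 54.579 = -8.7011 °C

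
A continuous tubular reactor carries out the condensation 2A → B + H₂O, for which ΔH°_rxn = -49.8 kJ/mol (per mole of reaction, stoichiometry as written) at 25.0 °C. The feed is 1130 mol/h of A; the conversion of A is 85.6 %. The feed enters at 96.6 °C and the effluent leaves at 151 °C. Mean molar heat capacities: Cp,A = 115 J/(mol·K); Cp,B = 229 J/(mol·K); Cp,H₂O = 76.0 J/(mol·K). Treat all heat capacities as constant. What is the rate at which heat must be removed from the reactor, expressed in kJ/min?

Q_out = 207 kJ/min

Extent of reaction ξ = 0.856 × 1130 / 2 = 483.64 mol/h
Reaction term: ξ·ΔH°_rxn = 483.64 × -49.8 = -24085 kJ/h
Sensible, feed 96.6→25 °C: -9304.4 kJ/h
Outlet flows (mol/h): A 162.72, B 483.64, H₂O 483.64
Sensible, products 25→151 °C: 20944 kJ/h
Q = ΔH = -12446 kJ/h = -3.4571 kW
Heat removed = 207.43 kJ/min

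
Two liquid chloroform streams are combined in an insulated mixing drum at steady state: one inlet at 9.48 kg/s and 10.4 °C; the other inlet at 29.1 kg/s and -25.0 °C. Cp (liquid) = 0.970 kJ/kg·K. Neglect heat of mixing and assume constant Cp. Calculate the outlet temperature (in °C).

No heat crosses the boundary, so H_out = H_in.
Σ ṁᵢCp,ᵢTᵢ = 9.48×0.970×10.4 + 29.1×0.970×-25.0 = -610.04
Σ ṁᵢCp,ᵢ = 9.48×0.970 + 29.1×0.970 = 37.423
T_out = -610.04 / 37.423 = -16.301 °C

T_out = -16.3 °C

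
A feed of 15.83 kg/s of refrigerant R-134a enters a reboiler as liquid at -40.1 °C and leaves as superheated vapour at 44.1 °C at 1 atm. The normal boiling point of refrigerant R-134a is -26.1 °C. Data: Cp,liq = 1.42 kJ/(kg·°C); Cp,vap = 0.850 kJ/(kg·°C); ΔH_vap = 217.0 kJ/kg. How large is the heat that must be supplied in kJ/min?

liquid -40.1→-26.1 °C: 19.88 kJ/kg
vaporisation at -26.1 °C: 217 kJ/kg
vapour -26.1→44.1 °C: 59.67 kJ/kg
Δh = 19.88 + 217 + 59.67 = 296.55 kJ/kg
Q = ṁ·Δh = 15.83 kg/s × 296.55 kJ/kg = 4694.4 kJ/s
|Q| = 4694.4 kW = 281660 kJ/min

Q = 282000 kJ/min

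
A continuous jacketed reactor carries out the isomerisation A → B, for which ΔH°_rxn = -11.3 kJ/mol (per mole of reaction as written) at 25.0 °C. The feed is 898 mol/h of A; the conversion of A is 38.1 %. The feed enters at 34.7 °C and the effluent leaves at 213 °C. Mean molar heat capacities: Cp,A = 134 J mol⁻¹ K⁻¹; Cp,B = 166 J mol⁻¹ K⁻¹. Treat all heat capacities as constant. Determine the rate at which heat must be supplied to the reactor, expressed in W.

Q_in = 5460 W

Extent of reaction ξ = 0.381 × 898 = 342.14 mol/h
Reaction term: ξ·ΔH°_rxn = 342.14 × -11.3 = -3866.2 kJ/h
Sensible, feed 34.7→25 °C: -1167.2 kJ/h
Outlet flows (mol/h): A 555.86, B 342.14
Sensible, products 25→213 °C: 24681 kJ/h
Q = ΔH = 19647 kJ/h = 5.4576 kW
Heat supplied = 5457.6 W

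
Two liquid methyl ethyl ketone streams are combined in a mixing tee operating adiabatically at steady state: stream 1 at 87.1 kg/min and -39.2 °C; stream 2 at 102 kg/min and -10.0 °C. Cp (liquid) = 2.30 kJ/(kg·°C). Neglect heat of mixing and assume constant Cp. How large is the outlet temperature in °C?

Adiabatic, steady state ⇒ Σ ṁᵢCp,ᵢ(T_out − Tᵢ) = 0
T_out = Σ ṁᵢCp,ᵢTᵢ / Σ ṁᵢCp,ᵢ
      = -10199 / 434.93 = -23.45 °C

T_out = -23.4 °C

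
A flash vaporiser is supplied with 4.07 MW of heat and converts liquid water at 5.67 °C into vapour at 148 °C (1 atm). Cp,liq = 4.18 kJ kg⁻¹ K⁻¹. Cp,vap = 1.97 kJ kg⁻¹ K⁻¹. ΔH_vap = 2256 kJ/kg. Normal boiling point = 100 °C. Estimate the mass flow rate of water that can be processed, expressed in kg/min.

ṁ = 89.0 kg/min

Δh = 4.18×(100−5.67) + 2256 + 1.97×(148−100) = 2744.9 kJ/kg
Q = 4.07 MW = 4070 kJ/s = 244200 kJ/min
ṁ = Q/Δh = 244200 / 2744.9 = 88.966 kg/min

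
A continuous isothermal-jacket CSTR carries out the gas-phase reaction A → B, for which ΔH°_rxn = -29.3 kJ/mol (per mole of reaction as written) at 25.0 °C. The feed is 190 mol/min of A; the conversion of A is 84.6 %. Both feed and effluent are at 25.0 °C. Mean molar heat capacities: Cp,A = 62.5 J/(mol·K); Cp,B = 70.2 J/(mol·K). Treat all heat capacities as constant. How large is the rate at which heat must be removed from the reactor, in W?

Extent of reaction ξ = 0.846 × 190 = 160.74 mol/min
Reaction term: ξ·ΔH°_rxn = 160.74 × -29.3 = -4709.7 kJ/min
Q = ΔH = -4709.7 kJ/min = -78.495 kW
Heat removed = 78495 W

Q_out = 78500 W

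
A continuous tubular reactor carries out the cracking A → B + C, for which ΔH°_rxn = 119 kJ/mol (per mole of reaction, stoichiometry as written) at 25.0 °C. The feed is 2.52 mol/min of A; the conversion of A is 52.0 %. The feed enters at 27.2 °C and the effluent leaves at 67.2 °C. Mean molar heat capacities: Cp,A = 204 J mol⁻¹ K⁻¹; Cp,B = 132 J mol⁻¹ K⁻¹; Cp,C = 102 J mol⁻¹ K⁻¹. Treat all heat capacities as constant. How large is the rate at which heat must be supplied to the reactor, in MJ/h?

Extent of reaction ξ = 0.520 × 2.52 = 1.3104 mol/min
Reaction term: ξ·ΔH°_rxn = 1.3104 × 119 = 155.94 kJ/min
Sensible, feed 27.2→25 °C: -1.131 kJ/min
Outlet flows (mol/min): A 1.2096, B 1.3104, C 1.3104
Sensible, products 25→67.2 °C: 23.353 kJ/min
Q = ΔH = 178.16 kJ/min = 2.9693 kW
Heat supplied = 10.69 MJ/h

Q_in = 10.7 MJ/h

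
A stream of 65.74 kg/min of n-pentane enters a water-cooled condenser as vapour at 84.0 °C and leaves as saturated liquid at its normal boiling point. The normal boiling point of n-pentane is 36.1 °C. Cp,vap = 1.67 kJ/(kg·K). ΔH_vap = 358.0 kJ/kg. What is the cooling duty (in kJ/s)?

Q_c = 480 kJ/s

vapour 84.0→36.1 °C: -79.993 kJ/kg
condensation at 36.1 °C: -358 kJ/kg
Δh = -79.993 + -358 = -437.99 kJ/kg
Q = ṁ·Δh = 65.74 kg/min × -437.99 kJ/kg = -28794 kJ/min
|Q| = 479.89 kW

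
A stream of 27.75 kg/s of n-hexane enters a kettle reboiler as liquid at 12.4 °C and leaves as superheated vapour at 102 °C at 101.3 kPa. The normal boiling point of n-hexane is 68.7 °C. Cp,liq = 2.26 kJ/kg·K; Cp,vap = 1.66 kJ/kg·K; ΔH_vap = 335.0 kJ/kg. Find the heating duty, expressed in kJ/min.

liquid 12.4→68.7 °C: 127.24 kJ/kg
vaporisation at 68.7 °C: 335 kJ/kg
vapour 68.7→102 °C: 55.278 kJ/kg
Δh = 127.24 + 335 + 55.278 = 517.52 kJ/kg
Q = ṁ·Δh = 27.75 kg/s × 517.52 kJ/kg = 14361 kJ/s
|Q| = 14361 kW = 861660 kJ/min

Q = 862000 kJ/min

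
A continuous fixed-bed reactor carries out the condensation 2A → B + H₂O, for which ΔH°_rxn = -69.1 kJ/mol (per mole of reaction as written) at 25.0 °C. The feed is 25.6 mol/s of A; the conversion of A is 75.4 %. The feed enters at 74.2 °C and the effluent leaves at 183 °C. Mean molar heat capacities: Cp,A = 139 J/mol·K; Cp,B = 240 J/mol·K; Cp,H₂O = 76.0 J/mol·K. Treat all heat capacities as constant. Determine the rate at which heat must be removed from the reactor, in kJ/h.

Q_out = 798000 kJ/h

Extent of reaction ξ = 0.754 × 25.6 / 2 = 9.6512 mol/s
Reaction term: ξ·ΔH°_rxn = 9.6512 × -69.1 = -666.9 kJ/s
Sensible, feed 74.2→25 °C: -175.07 kJ/s
Outlet flows (mol/s): A 6.2976, B 9.6512, H₂O 9.6512
Sensible, products 25→183 °C: 620.17 kJ/s
Q = ΔH = -221.8 kJ/s = -221.8 kW
Heat removed = 798470 kJ/h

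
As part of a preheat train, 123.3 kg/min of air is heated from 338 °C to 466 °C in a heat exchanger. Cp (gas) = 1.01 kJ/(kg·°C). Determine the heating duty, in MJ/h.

Q = 956 MJ/h

Q = ṁ·Cp·ΔT = 123.3 × 1.01 × (466 − 338) = 15940 kJ/min
Converting: 15940 / 60 s = 265.67 kW
Heating duty = 956.41 MJ/h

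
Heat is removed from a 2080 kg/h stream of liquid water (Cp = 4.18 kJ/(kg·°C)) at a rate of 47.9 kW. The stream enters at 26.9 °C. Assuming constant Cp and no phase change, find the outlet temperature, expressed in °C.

T_out = 7.07 °C

Q = 47.9 kW = 172440 kJ/h
ΔT = Q/(ṁ·Cp) = 172440/(2080×4.18) = 19.833 K
T_out = 26.9 − 19.833 = 7.0665 °C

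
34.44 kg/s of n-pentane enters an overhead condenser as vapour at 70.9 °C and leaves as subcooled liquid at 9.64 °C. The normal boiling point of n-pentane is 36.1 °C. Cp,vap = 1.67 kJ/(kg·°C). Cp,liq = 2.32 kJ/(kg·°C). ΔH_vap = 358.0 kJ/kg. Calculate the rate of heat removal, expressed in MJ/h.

vapour 70.9→36.1 °C: -58.116 kJ/kg
condensation at 36.1 °C: -358 kJ/kg
liquid 36.1→9.64 °C: -61.387 kJ/kg
Δh = -58.116 + -358 + -61.387 = -477.5 kJ/kg
Q = ṁ·Δh = 34.44 kg/s × -477.5 kJ/kg = -16445 kJ/s
|Q| = 16445 kW = 59203 MJ/h

Q_c = 59200 MJ/h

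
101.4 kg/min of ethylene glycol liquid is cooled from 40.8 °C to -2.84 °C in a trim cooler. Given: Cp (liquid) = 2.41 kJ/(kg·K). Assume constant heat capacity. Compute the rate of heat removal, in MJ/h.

Q = ṁ·Cp·ΔT = 101.4 × 2.41 × (-2.84 − 40.8) = -10664 kJ/min
Converting: 10664 / 60 s = 177.74 kW
Cooling duty = 639.87 MJ/h

Q_c = 640 MJ/h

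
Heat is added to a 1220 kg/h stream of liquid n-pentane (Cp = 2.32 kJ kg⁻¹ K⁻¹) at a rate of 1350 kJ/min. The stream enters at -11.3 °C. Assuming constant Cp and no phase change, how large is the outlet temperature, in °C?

T_out = 17.3 °C

Q = 1350 kJ/min = 81000 kJ/h
ΔT = Q/(ṁ·Cp) = 81000/(1220×2.32) = 28.618 K
T_out = -11.3 + 28.618 = 17.318 °C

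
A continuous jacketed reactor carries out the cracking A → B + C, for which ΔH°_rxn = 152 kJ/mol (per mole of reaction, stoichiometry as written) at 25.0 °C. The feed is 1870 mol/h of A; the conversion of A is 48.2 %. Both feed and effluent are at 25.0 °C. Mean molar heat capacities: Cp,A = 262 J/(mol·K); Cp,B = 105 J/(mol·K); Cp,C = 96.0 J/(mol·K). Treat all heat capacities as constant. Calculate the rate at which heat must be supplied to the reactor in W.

Q_in = 38100 W

Extent of reaction ξ = 0.482 × 1870 = 901.34 mol/h
Reaction term: ξ·ΔH°_rxn = 901.34 × 152 = 137000 kJ/h
Q = ΔH = 137000 kJ/h = 38.057 kW
Heat supplied = 38057 W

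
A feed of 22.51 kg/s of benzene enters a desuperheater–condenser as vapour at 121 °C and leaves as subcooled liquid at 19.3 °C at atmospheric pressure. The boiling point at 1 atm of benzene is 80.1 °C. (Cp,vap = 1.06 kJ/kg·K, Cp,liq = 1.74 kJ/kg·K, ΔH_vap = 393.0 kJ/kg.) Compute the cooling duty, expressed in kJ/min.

Q_c = 732000 kJ/min

vapour 121→80.1 °C: -43.354 kJ/kg
condensation at 80.1 °C: -393 kJ/kg
liquid 80.1→19.3 °C: -105.79 kJ/kg
Δh = -43.354 + -393 + -105.79 = -542.15 kJ/kg
Q = ṁ·Δh = 22.51 kg/s × -542.15 kJ/kg = -12204 kJ/s
|Q| = 12204 kW = 732220 kJ/min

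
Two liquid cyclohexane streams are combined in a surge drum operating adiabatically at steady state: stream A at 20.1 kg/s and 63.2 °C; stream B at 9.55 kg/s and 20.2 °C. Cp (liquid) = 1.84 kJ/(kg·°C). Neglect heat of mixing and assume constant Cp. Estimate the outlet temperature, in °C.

T_out = 49.4 °C

Adiabatic, steady state ⇒ Σ ṁᵢCp,ᵢ(T_out − Tᵢ) = 0
T_out = Σ ṁᵢCp,ᵢTᵢ / Σ ṁᵢCp,ᵢ
      = 2692.3 / 54.556 = 49.35 °C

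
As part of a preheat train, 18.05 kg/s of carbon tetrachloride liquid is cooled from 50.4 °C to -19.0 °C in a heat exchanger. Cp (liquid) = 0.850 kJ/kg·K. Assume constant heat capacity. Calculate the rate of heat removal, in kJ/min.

Q_c = 63900 kJ/min

Q = ṁ·Cp·ΔT = 18.05 × 0.850 × (-19.0 − 50.4) = -1064.8 kJ/s
Cooling duty = 63886 kJ/min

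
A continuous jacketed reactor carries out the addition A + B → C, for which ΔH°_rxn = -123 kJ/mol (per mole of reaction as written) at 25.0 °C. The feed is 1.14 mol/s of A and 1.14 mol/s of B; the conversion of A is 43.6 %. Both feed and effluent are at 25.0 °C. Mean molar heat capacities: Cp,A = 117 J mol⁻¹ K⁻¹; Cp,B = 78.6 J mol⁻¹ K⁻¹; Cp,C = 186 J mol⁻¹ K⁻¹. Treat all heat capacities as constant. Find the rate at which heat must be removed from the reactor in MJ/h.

Q_out = 220 MJ/h

Extent of reaction ξ = 0.436 × 1.14 = 0.49704 mol/s
Reaction term: ξ·ΔH°_rxn = 0.49704 × -123 = -61.136 kJ/s
Q = ΔH = -61.136 kJ/s = -61.136 kW
Heat removed = 220.09 MJ/h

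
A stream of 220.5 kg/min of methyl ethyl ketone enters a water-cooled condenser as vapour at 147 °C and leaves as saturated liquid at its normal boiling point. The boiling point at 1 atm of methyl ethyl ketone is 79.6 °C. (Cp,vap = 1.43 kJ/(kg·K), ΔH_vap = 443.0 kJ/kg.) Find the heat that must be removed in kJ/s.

vapour 147→79.6 °C: -96.382 kJ/kg
condensation at 79.6 °C: -443 kJ/kg
Δh = -96.382 + -443 = -539.38 kJ/kg
Q = ṁ·Δh = 220.5 kg/min × -539.38 kJ/kg = -118930 kJ/min
|Q| = 1982.2 kW

Q_c = 1980 kJ/s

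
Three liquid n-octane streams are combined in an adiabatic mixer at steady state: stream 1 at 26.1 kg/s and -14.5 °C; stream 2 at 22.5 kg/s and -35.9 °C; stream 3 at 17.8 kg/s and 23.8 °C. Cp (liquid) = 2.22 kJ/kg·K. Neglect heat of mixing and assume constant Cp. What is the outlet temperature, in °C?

No heat crosses the boundary, so H_out = H_in.
Σ ṁᵢCp,ᵢTᵢ = 26.1×2.22×-14.5 + 22.5×2.22×-35.9 + 17.8×2.22×23.8 = -1692.9
Σ ṁᵢCp,ᵢ = 26.1×2.22 + 22.5×2.22 + 17.8×2.22 = 147.41
T_out = -1692.9 / 147.41 = -11.484 °C

T_out = -11.5 °C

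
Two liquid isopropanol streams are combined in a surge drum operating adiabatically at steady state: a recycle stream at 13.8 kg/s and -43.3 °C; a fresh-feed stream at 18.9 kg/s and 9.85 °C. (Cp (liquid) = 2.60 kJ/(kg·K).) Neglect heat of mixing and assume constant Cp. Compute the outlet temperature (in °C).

T_out = -12.6 °C

No heat crosses the boundary, so H_out = H_in.
T_out = Σ ṁᵢCp,ᵢTᵢ / Σ ṁᵢCp,ᵢ
      = -1069.6 / 85.02 = -12.58 °C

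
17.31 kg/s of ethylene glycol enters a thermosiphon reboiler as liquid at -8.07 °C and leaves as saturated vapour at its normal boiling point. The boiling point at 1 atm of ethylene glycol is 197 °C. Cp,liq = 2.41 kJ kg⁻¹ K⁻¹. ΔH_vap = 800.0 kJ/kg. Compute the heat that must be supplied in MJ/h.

Q = 80700 MJ/h

liquid -8.07→197 °C: 494.22 kJ/kg
vaporisation at 197 °C: 800 kJ/kg
Δh = 494.22 + 800 = 1294.2 kJ/kg
Q = ṁ·Δh = 17.31 kg/s × 1294.2 kJ/kg = 22403 kJ/s
|Q| = 22403 kW = 80651 MJ/h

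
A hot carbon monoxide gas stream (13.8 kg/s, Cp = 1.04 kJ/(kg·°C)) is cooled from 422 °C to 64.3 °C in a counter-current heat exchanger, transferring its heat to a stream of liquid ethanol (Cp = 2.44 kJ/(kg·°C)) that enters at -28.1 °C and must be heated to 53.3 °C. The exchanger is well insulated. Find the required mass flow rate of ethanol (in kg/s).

ṁ_c = 25.8 kg/s

Heat released by hot stream: Q = 13.8 × 1.04 × (422 − 64.3) = 5133.7 kJ/s
Energy balance on cold side (adiabatic exchanger): Q = ṁ_c·Cp_c·(T_c,out − T_c,in)
ṁ_c = 5133.7 / [2.44 × (53.3 − -28.1)] = 25.847 kg/s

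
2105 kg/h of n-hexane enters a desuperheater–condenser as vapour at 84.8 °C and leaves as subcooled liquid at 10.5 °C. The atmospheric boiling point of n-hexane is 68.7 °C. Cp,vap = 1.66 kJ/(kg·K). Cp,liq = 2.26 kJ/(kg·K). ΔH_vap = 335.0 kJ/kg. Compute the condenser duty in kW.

vapour 84.8→68.7 °C: -26.726 kJ/kg
condensation at 68.7 °C: -335 kJ/kg
liquid 68.7→10.5 °C: -131.53 kJ/kg
Δh = -26.726 + -335 + -131.53 = -493.26 kJ/kg
Q = ṁ·Δh = 2105 kg/h × -493.26 kJ/kg = -1.0383e+06 kJ/h
|Q| = 288.42 kW

Q_c = 288 kW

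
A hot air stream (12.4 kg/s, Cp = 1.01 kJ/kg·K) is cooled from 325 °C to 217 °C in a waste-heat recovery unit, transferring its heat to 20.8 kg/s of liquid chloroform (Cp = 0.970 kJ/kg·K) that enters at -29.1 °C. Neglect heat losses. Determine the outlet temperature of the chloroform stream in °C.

T_c,out = 37.9 °C

Heat released by hot stream: Q = 12.4 × 1.01 × (325 − 217) = 1352.6 kJ/s
Energy balance on cold side (adiabatic exchanger): Q = ṁ_c·Cp_c·(T_c,out − T_c,in)
T_c,out = -29.1 + 1352.6/(20.8 × 0.970) = 37.94 °C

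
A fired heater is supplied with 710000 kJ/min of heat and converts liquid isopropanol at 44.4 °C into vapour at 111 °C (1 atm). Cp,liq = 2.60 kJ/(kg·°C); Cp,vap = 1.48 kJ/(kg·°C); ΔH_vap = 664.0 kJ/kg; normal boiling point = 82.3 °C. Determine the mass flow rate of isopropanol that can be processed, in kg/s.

ṁ = 14.7 kg/s

Δh = 2.60×(82.3−44.4) + 664.0 + 1.48×(111−82.3) = 805.02 kJ/kg
Q = 710000 kJ/min = 11833 kJ/s = 11833 kJ/s
ṁ = Q/Δh = 11833 / 805.02 = 14.7 kg/s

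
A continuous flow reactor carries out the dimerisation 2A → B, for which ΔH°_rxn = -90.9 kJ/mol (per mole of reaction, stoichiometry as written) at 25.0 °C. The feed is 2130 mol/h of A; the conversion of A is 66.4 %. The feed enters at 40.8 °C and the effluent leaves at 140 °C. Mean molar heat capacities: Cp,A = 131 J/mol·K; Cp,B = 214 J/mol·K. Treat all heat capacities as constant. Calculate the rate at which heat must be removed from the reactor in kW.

Q_out = 11.3 kW

Extent of reaction ξ = 0.664 × 2130 / 2 = 707.16 mol/h
Reaction term: ξ·ΔH°_rxn = 707.16 × -90.9 = -64281 kJ/h
Sensible, feed 40.8→25 °C: -4408.7 kJ/h
Outlet flows (mol/h): A 715.68, B 707.16
Sensible, products 25→140 °C: 28185 kJ/h
Q = ΔH = -40505 kJ/h = -11.251 kW
Heat removed = 11.251 kW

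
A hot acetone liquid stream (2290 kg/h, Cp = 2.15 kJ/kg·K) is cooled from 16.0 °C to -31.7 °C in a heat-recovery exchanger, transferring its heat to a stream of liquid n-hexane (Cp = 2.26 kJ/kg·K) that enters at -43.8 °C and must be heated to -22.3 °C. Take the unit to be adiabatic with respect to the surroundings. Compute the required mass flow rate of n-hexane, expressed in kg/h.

Heat released by hot stream: Q = 2290 × 2.15 × (16.0 − -31.7) = 234850 kJ/h
Energy balance on cold side (adiabatic exchanger): Q = ṁ_c·Cp_c·(T_c,out − T_c,in)
ṁ_c = 234850 / [2.26 × (-22.3 − -43.8)] = 4833.3 kg/h

ṁ_c = 4830 kg/h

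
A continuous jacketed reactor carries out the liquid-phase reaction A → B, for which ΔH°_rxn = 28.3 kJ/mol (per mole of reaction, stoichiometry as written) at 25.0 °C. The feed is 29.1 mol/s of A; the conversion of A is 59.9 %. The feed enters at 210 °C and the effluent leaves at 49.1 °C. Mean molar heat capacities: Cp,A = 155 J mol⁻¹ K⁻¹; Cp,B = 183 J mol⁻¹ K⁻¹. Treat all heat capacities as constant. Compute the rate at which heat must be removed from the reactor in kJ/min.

Extent of reaction ξ = 0.599 × 29.1 = 17.431 mol/s
Reaction term: ξ·ΔH°_rxn = 17.431 × 28.3 = 493.29 kJ/s
Sensible, feed 210→25 °C: -834.44 kJ/s
Outlet flows (mol/s): A 11.669, B 17.431
Sensible, products 25→49.1 °C: 120.47 kJ/s
Q = ΔH = -220.68 kJ/s = -220.68 kW
Heat removed = 13241 kJ/min

Q_out = 13200 kJ/min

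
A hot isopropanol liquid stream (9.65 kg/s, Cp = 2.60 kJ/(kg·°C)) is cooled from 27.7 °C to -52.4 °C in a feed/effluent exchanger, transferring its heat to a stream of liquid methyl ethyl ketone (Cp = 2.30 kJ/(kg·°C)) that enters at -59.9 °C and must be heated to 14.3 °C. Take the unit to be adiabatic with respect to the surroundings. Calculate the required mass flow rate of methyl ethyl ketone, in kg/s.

Heat released by hot stream: Q = 9.65 × 2.60 × (27.7 − -52.4) = 2009.7 kJ/s
Energy balance on cold side (adiabatic exchanger): Q = ṁ_c·Cp_c·(T_c,out − T_c,in)
ṁ_c = 2009.7 / [2.30 × (14.3 − -59.9)] = 11.776 kg/s

ṁ_c = 11.8 kg/s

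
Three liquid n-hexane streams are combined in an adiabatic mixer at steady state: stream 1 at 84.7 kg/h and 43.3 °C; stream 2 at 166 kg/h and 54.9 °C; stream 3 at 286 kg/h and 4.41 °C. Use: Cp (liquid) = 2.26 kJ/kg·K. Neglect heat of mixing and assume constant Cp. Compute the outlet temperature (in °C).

Adiabatic, steady state ⇒ Σ ṁᵢCp,ᵢ(T_out − Tᵢ) = 0
T_out = Σ ṁᵢCp,ᵢTᵢ / Σ ṁᵢCp,ᵢ
      = 31735 / 1212.9 = 26.164 °C

T_out = 26.2 °C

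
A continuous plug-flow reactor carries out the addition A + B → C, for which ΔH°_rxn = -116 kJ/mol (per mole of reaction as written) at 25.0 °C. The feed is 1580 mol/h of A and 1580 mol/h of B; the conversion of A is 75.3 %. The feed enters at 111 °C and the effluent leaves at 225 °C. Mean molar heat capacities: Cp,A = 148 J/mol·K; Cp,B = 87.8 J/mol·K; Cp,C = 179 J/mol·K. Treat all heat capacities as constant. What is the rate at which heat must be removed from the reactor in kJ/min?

Extent of reaction ξ = 0.753 × 1580 = 1189.7 mol/h
Reaction term: ξ·ΔH°_rxn = 1189.7 × -116 = -138010 kJ/h
Sensible, feed 111→25 °C: -32041 kJ/h
Outlet flows (mol/h): A 390.26, B 390.26, C 1189.7
Sensible, products 25→225 °C: 60997 kJ/h
Q = ΔH = -109050 kJ/h = -30.292 kW
Heat removed = 1817.5 kJ/min

Q_out = 1820 kJ/min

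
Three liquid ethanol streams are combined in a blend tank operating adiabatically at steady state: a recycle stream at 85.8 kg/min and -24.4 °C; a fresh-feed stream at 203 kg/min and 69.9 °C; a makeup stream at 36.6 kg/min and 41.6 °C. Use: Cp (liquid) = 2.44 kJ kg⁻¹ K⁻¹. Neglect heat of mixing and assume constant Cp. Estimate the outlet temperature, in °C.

Energy balance with Q = 0: Σ ṁᵢCp,ᵢ(T_out − Tᵢ) = 0
Σ ṁᵢCp,ᵢTᵢ = 85.8×2.44×-24.4 + 203×2.44×69.9 + 36.6×2.44×41.6 = 33230
Σ ṁᵢCp,ᵢ = 85.8×2.44 + 203×2.44 + 36.6×2.44 = 793.98
T_out = 33230 / 793.98 = 41.852 °C

T_out = 41.9 °C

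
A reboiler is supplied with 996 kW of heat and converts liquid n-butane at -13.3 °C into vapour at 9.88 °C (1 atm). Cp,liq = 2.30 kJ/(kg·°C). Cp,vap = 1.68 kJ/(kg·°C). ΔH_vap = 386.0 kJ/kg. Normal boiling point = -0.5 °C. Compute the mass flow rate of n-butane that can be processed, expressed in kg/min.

ṁ = 138 kg/min

Δh = 2.30×(-0.5−-13.3) + 386.0 + 1.68×(9.88−-0.5) = 432.88 kJ/kg
Q = 996 kW = 996 kJ/s = 59760 kJ/min
ṁ = Q/Δh = 59760 / 432.88 = 138.05 kg/min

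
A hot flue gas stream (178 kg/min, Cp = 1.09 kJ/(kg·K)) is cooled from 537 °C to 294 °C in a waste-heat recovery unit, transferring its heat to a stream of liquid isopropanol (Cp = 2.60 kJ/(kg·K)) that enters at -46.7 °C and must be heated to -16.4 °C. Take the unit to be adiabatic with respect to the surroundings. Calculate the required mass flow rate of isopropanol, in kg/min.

ṁ_c = 598 kg/min

Heat released by hot stream: Q = 178 × 1.09 × (537 − 294) = 47147 kJ/min
Energy balance on cold side (adiabatic exchanger): Q = ṁ_c·Cp_c·(T_c,out − T_c,in)
ṁ_c = 47147 / [2.60 × (-16.4 − -46.7)] = 598.46 kg/min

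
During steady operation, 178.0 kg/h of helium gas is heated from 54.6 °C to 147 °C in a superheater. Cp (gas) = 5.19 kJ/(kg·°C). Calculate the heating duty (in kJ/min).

Q = 1420 kJ/min

Q = ṁ·Cp·ΔT = 178.0 × 5.19 × (147 − 54.6) = 85361 kJ/h
Converting: 85361 / 3600 s = 23.711 kW
Heating duty = 1422.7 kJ/min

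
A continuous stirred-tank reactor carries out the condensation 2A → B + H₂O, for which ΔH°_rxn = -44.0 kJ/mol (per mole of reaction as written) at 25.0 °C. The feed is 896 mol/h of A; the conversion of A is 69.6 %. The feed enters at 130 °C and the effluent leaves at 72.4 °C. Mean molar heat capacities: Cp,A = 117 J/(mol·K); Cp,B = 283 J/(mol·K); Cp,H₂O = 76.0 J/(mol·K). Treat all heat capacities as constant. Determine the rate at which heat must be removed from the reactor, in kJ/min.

Extent of reaction ξ = 0.696 × 896 / 2 = 311.81 mol/h
Reaction term: ξ·ΔH°_rxn = 311.81 × -44.0 = -13720 kJ/h
Sensible, feed 130→25 °C: -11007 kJ/h
Outlet flows (mol/h): A 272.38, B 311.81, H₂O 311.81
Sensible, products 25→72.4 °C: 6816.5 kJ/h
Q = ΔH = -17910 kJ/h = -4.9751 kW
Heat removed = 298.51 kJ/min

Q_out = 299 kJ/min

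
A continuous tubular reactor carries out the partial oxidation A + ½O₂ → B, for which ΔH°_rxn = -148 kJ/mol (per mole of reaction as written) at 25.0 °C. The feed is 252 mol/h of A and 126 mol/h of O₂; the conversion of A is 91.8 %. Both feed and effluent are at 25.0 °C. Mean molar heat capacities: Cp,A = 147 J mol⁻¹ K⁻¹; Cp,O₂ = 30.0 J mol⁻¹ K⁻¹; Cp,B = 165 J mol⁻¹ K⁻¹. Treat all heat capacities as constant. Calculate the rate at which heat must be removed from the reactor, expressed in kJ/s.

Q_out = 9.51 kJ/s

Extent of reaction ξ = 0.918 × 252 = 231.34 mol/h
Reaction term: ξ·ΔH°_rxn = 231.34 × -148 = -34238 kJ/h
Q = ΔH = -34238 kJ/h = -9.5105 kW
Heat removed = 9.5105 kJ/s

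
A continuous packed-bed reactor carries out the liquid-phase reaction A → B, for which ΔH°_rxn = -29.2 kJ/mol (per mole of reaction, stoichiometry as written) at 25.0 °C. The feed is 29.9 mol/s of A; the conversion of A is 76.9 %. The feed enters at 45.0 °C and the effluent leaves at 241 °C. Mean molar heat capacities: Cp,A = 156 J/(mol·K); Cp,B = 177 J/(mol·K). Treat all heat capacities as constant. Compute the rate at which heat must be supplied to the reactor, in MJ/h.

Q_in = 1250 MJ/h

Extent of reaction ξ = 0.769 × 29.9 = 22.993 mol/s
Reaction term: ξ·ΔH°_rxn = 22.993 × -29.2 = -671.4 kJ/s
Sensible, feed 45.0→25 °C: -93.288 kJ/s
Outlet flows (mol/s): A 6.9069, B 22.993
Sensible, products 25→241 °C: 1111.8 kJ/s
Q = ΔH = 347.12 kJ/s = 347.12 kW
Heat supplied = 1249.6 MJ/h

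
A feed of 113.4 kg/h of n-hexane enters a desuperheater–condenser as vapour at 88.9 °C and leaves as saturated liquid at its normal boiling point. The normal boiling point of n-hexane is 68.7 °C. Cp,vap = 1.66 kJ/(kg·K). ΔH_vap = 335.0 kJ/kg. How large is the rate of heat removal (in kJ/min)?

Q_c = 697 kJ/min

vapour 88.9→68.7 °C: -33.532 kJ/kg
condensation at 68.7 °C: -335 kJ/kg
Δh = -33.532 + -335 = -368.53 kJ/kg
Q = ṁ·Δh = 113.4 kg/h × -368.53 kJ/kg = -41792 kJ/h
|Q| = 11.609 kW = 696.53 kJ/min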